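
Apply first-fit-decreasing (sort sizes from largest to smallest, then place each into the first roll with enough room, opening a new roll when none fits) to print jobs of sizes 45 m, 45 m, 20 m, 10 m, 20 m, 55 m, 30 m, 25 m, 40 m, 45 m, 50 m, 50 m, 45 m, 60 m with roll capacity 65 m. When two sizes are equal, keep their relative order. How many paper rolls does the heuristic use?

Sorted descending: 60, 55, 50, 50, 45, 45, 45, 45, 40, 30, 25, 20, 20, 10.
  60 → roll 1 (new)  [load 60/65]
  55 → roll 2 (new)  [load 55/65]
  50 → roll 3 (new)  [load 50/65]
  50 → roll 4 (new)  [load 50/65]
  45 → roll 5 (new)  [load 45/65]
  45 → roll 6 (new)  [load 45/65]
  45 → roll 7 (new)  [load 45/65]
  45 → roll 8 (new)  [load 45/65]
  40 → roll 9 (new)  [load 40/65]
  30 → roll 10 (new)  [load 30/65]
  25 → roll 9  [load 65/65]
  20 → roll 5  [load 65/65]
  20 → roll 6  [load 65/65]
  10 → roll 2  [load 65/65]
10 paper rolls opened.

10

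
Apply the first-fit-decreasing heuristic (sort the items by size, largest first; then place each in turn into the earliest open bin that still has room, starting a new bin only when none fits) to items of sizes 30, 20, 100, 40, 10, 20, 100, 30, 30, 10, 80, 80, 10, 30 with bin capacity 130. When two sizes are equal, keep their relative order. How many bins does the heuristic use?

5

Sorted descending: 100, 100, 80, 80, 40, 30, 30, 30, 30, 20, 20, 10, 10, 10.
  100 → bin 1 (new)  [load 100/130]
  100 → bin 2 (new)  [load 100/130]
  80 → bin 3 (new)  [load 80/130]
  80 → bin 4 (new)  [load 80/130]
  40 → bin 3  [load 120/130]
  30 → bin 1  [load 130/130]
  30 → bin 2  [load 130/130]
  30 → bin 4  [load 110/130]
  30 → bin 5 (new)  [load 30/130]
  20 → bin 4  [load 130/130]
  20 → bin 5  [load 50/130]
  10 → bin 3  [load 130/130]
  10 → bin 5  [load 60/130]
  10 → bin 5  [load 70/130]
5 bins opened.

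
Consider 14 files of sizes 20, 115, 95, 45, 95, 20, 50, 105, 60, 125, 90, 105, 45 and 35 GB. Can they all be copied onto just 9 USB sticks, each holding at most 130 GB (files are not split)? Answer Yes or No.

Yes

A valid assignment using 9 USB sticks:
  USB stick 1: 125 = 125
  USB stick 2: 115 = 115
  USB stick 3: 105 + 20 = 125
  USB stick 4: 105 + 20 = 125
  USB stick 5: 95 + 35 = 130
  USB stick 6: 95 = 95
  USB stick 7: 90 = 90
  USB stick 8: 60 + 50 = 110
  USB stick 9: 45 + 45 = 90
Every load is within 130 GB, so 9 USB sticks suffice.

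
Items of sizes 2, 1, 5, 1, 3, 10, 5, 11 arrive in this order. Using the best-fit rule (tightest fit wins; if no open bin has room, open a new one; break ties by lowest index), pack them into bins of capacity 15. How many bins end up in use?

  2 → bin 1 (new)  [load 2/15]
  1 → bin 1  [load 3/15]
  5 → bin 1  [load 8/15]
  1 → bin 1  [load 9/15]
  3 → bin 1  [load 12/15]
  10 → bin 2 (new)  [load 10/15]
  5 → bin 2  [load 15/15]
  11 → bin 3 (new)  [load 11/15]
3 bins opened.

3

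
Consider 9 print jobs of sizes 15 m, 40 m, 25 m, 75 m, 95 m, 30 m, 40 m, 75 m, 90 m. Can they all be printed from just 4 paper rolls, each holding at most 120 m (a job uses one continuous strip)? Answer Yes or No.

No

Total = 485 m; ⌈485/120⌉ = 5.
At least 5 paper rolls are required, but only 4 are allowed.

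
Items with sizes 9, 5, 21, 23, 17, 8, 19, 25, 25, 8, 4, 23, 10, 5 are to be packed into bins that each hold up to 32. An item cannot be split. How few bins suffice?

Total = 25 + 25 + 23 + 23 + 21 + 19 + 17 + 10 + 9 + 8 + 8 + 5 + 5 + 4 = 202.
Lower bound: ⌈202/32⌉ = 7 bins.
A packing using 7 bins:
  bin 1: 25 + 5 = 30
  bin 2: 25 + 5 = 30
  bin 3: 23 + 9 = 32
  bin 4: 23 + 8 = 31
  bin 5: 21 + 10 = 31
  bin 6: 19 + 8 + 4 = 31
  bin 7: 17 = 17
This matches the lower bound, so 7 is optimal.

7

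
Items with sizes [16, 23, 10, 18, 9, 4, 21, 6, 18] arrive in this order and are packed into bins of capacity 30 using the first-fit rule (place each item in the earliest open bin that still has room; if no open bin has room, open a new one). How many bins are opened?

  16 → bin 1 (new)  [load 16/30]
  23 → bin 2 (new)  [load 23/30]
  10 → bin 1  [load 26/30]
  18 → bin 3 (new)  [load 18/30]
  9 → bin 3  [load 27/30]
  4 → bin 1  [load 30/30]
  21 → bin 4 (new)  [load 21/30]
  6 → bin 2  [load 29/30]
  18 → bin 5 (new)  [load 18/30]
5 bins opened.

5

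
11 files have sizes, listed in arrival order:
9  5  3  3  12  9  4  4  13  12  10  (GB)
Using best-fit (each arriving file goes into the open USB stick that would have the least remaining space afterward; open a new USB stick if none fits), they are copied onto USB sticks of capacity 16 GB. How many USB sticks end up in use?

  9 → USB stick 1 (new)  [load 9/16]
  5 → USB stick 1  [load 14/16]
  3 → USB stick 2 (new)  [load 3/16]
  3 → USB stick 2  [load 6/16]
  12 → USB stick 3 (new)  [load 12/16]
  9 → USB stick 2  [load 15/16]
  4 → USB stick 3  [load 16/16]
  4 → USB stick 4 (new)  [load 4/16]
  13 → USB stick 5 (new)  [load 13/16]
  12 → USB stick 4  [load 16/16]
  10 → USB stick 6 (new)  [load 10/16]
6 USB sticks opened.

6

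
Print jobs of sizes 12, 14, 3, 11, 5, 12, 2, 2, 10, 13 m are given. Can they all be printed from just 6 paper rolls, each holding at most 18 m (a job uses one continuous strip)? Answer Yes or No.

A valid assignment using 6 paper rolls:
  roll 1: 14 + 3 = 17
  roll 2: 13 + 5 = 18
  roll 3: 12 + 2 + 2 = 16
  roll 4: 12 = 12
  roll 5: 11 = 11
  roll 6: 10 = 10
Every load is within 18 m, so 6 paper rolls suffice.

Yes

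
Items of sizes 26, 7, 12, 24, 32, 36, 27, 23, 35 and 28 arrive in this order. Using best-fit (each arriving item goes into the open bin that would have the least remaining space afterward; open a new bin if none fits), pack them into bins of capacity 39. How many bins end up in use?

  26 → bin 1 (new)  [load 26/39]
  7 → bin 1  [load 33/39]
  12 → bin 2 (new)  [load 12/39]
  24 → bin 2  [load 36/39]
  32 → bin 3 (new)  [load 32/39]
  36 → bin 4 (new)  [load 36/39]
  27 → bin 5 (new)  [load 27/39]
  23 → bin 6 (new)  [load 23/39]
  35 → bin 7 (new)  [load 35/39]
  28 → bin 8 (new)  [load 28/39]
8 bins opened.

8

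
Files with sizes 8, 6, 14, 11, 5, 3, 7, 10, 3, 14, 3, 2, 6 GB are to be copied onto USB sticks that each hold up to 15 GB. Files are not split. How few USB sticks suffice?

7

Total = 14 + 14 + 11 + 10 + 8 + 7 + 6 + 6 + 5 + 3 + 3 + 3 + 2 = 92 GB.
Lower bound: ⌈92/15⌉ = 7 USB sticks.
A packing using 7 USB sticks:
  USB stick 1: 14 = 14
  USB stick 2: 14 = 14
  USB stick 3: 11 + 3 = 14
  USB stick 4: 10 + 5 = 15
  USB stick 5: 8 + 7 = 15
  USB stick 6: 6 + 6 + 3 = 15
  USB stick 7: 3 + 2 = 5
This matches the lower bound, so 7 is optimal.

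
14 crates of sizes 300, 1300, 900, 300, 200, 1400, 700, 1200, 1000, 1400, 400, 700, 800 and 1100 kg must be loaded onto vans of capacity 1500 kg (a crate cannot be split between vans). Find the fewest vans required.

Total = 1400 + 1400 + 1300 + 1200 + 1100 + 1000 + 900 + 800 + 700 + 700 + 400 + 300 + 300 + 200 = 11700 kg.
Lower bound: ⌈11700/1500⌉ = 8 vans.
A packing using 9 vans:
  van 1: 1400 = 1400
  van 2: 1400 = 1400
  van 3: 1300 + 200 = 1500
  van 4: 1200 + 300 = 1500
  van 5: 1100 + 400 = 1500
  van 6: 1000 + 300 = 1300
  van 7: 900 = 900
  van 8: 800 + 700 = 1500
  van 9: 700 = 700
No arrangement into 8 vans stays within capacity, so 9 is optimal.

9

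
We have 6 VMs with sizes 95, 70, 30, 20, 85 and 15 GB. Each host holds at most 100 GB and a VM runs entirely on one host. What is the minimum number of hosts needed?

Total = 95 + 85 + 70 + 30 + 20 + 15 = 315 GB.
Lower bound: ⌈315/100⌉ = 4 hosts.
A packing using 4 hosts:
  host 1: 95 = 95
  host 2: 85 + 15 = 100
  host 3: 70 + 30 = 100
  host 4: 20 = 20
This matches the lower bound, so 4 is optimal.

4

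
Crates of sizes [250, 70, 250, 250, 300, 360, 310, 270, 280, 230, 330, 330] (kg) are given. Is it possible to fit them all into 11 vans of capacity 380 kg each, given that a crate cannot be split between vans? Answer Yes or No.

Yes

A valid assignment using 11 vans:
  van 1: 360 = 360
  van 2: 330 = 330
  van 3: 330 = 330
  van 4: 310 + 70 = 380
  van 5: 300 = 300
  van 6: 280 = 280
  van 7: 270 = 270
  van 8: 250 = 250
  van 9: 250 = 250
  van 10: 250 = 250
  van 11: 230 = 230
Every load is within 380 kg, so 11 vans suffice.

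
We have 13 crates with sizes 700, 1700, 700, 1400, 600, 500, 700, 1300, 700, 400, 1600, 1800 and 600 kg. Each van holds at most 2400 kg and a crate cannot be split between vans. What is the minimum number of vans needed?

Total = 1800 + 1700 + 1600 + 1400 + 1300 + 700 + 700 + 700 + 700 + 600 + 600 + 500 + 400 = 12700 kg.
Lower bound: ⌈12700/2400⌉ = 6 vans.
A packing using 6 vans:
  van 1: 1800 + 600 = 2400
  van 2: 1700 + 700 = 2400
  van 3: 1600 + 700 = 2300
  van 4: 1400 + 700 = 2100
  van 5: 1300 + 700 + 400 = 2400
  van 6: 600 + 500 = 1100
This matches the lower bound, so 6 is optimal.

6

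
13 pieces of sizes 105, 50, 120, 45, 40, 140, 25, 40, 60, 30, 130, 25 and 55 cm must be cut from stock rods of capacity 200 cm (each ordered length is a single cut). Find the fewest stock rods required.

Total = 140 + 130 + 120 + 105 + 60 + 55 + 50 + 45 + 40 + 40 + 30 + 25 + 25 = 865 cm.
Lower bound: ⌈865/200⌉ = 5 stock rods.
A packing using 5 stock rods:
  stock rod 1: 140 + 60 = 200
  stock rod 2: 130 + 55 = 185
  stock rod 3: 120 + 50 + 30 = 200
  stock rod 4: 105 + 45 + 40 = 190
  stock rod 5: 40 + 25 + 25 = 90
This matches the lower bound, so 5 is optimal.

5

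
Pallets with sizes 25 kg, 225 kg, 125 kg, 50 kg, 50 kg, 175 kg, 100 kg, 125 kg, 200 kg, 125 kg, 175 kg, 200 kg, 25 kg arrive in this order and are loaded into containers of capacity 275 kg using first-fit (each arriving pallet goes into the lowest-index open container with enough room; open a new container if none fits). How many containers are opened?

  25 → container 1 (new)  [load 25/275]
  225 → container 1  [load 250/275]
  125 → container 2 (new)  [load 125/275]
  50 → container 2  [load 175/275]
  50 → container 2  [load 225/275]
  175 → container 3 (new)  [load 175/275]
  100 → container 3  [load 275/275]
  125 → container 4 (new)  [load 125/275]
  200 → container 5 (new)  [load 200/275]
  125 → container 4  [load 250/275]
  175 → container 6 (new)  [load 175/275]
  200 → container 7 (new)  [load 200/275]
  25 → container 1  [load 275/275]
7 containers opened.

7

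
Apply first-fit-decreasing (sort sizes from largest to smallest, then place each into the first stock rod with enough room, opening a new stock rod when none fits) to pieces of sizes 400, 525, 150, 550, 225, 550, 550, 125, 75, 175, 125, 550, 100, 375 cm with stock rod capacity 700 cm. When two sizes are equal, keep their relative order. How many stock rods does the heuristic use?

7

Sorted descending: 550, 550, 550, 550, 525, 400, 375, 225, 175, 150, 125, 125, 100, 75.
  550 → stock rod 1 (new)  [load 550/700]
  550 → stock rod 2 (new)  [load 550/700]
  550 → stock rod 3 (new)  [load 550/700]
  550 → stock rod 4 (new)  [load 550/700]
  525 → stock rod 5 (new)  [load 525/700]
  400 → stock rod 6 (new)  [load 400/700]
  375 → stock rod 7 (new)  [load 375/700]
  225 → stock rod 6  [load 625/700]
  175 → stock rod 5  [load 700/700]
  150 → stock rod 1  [load 700/700]
  125 → stock rod 2  [load 675/700]
  125 → stock rod 3  [load 675/700]
  100 → stock rod 4  [load 650/700]
  75 → stock rod 6  [load 700/700]
7 stock rods opened.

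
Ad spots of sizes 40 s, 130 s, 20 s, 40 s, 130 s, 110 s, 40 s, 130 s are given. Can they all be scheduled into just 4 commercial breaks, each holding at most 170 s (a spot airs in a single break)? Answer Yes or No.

A valid assignment using 4 commercial breaks:
  break 1: 130 + 40 = 170
  break 2: 130 + 40 = 170
  break 3: 130 + 40 = 170
  break 4: 110 + 20 = 130
Every load is within 170 s, so 4 commercial breaks suffice.

Yes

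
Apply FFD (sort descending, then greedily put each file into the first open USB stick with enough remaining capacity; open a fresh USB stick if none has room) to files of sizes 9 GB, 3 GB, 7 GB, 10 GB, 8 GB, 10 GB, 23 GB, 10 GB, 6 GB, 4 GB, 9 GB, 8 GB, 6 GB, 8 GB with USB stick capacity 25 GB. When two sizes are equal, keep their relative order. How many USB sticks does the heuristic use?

Sorted descending: 23, 10, 10, 10, 9, 9, 8, 8, 8, 7, 6, 6, 4, 3.
  23 → USB stick 1 (new)  [load 23/25]
  10 → USB stick 2 (new)  [load 10/25]
  10 → USB stick 2  [load 20/25]
  10 → USB stick 3 (new)  [load 10/25]
  9 → USB stick 3  [load 19/25]
  9 → USB stick 4 (new)  [load 9/25]
  8 → USB stick 4  [load 17/25]
  8 → USB stick 4  [load 25/25]
  8 → USB stick 5 (new)  [load 8/25]
  7 → USB stick 5  [load 15/25]
  6 → USB stick 3  [load 25/25]
  6 → USB stick 5  [load 21/25]
  4 → USB stick 2  [load 24/25]
  3 → USB stick 5  [load 24/25]
5 USB sticks opened.

5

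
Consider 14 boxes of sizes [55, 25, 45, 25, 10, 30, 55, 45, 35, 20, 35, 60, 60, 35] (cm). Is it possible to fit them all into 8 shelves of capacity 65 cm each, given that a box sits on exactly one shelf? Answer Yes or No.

Total = 535 cm; ⌈535/65⌉ = 9.
At least 9 shelves are required, but only 8 are allowed.

No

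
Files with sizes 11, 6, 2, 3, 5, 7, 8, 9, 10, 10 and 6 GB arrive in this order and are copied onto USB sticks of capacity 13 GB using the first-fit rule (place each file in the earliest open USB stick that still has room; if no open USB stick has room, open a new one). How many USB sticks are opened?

  11 → USB stick 1 (new)  [load 11/13]
  6 → USB stick 2 (new)  [load 6/13]
  2 → USB stick 1  [load 13/13]
  3 → USB stick 2  [load 9/13]
  5 → USB stick 3 (new)  [load 5/13]
  7 → USB stick 3  [load 12/13]
  8 → USB stick 4 (new)  [load 8/13]
  9 → USB stick 5 (new)  [load 9/13]
  10 → USB stick 6 (new)  [load 10/13]
  10 → USB stick 7 (new)  [load 10/13]
  6 → USB stick 8 (new)  [load 6/13]
8 USB sticks opened.

8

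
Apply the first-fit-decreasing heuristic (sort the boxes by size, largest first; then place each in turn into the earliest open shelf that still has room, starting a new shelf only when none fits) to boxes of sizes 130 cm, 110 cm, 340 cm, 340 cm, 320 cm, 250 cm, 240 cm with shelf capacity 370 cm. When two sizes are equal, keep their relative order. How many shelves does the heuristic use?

5

Sorted descending: 340, 340, 320, 250, 240, 130, 110.
  340 → shelf 1 (new)  [load 340/370]
  340 → shelf 2 (new)  [load 340/370]
  320 → shelf 3 (new)  [load 320/370]
  250 → shelf 4 (new)  [load 250/370]
  240 → shelf 5 (new)  [load 240/370]
  130 → shelf 5  [load 370/370]
  110 → shelf 4  [load 360/370]
5 shelves opened.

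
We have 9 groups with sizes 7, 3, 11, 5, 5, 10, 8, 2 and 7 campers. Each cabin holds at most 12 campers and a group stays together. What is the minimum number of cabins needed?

5

Total = 11 + 10 + 8 + 7 + 7 + 5 + 5 + 3 + 2 = 58 campers.
Lower bound: ⌈58/12⌉ = 5 cabins.
A packing using 5 cabins:
  cabin 1: 11 = 11
  cabin 2: 10 + 2 = 12
  cabin 3: 8 + 3 = 11
  cabin 4: 7 + 5 = 12
  cabin 5: 7 + 5 = 12
This matches the lower bound, so 5 is optimal.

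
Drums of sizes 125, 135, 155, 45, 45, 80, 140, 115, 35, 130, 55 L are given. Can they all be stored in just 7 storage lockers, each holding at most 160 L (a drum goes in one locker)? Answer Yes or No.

Total = 1060 L; ⌈1060/160⌉ = 7.
The bound of 7 does not rule out 7, but exhaustive search shows no assignment into 7 storage lockers of capacity 160 L exists — the minimum is 8.

No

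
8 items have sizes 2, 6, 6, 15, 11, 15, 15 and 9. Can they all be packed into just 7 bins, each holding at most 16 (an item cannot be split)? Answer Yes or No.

A valid assignment using 6 bins:
  bin 1: 15 = 15
  bin 2: 15 = 15
  bin 3: 15 = 15
  bin 4: 11 + 2 = 13
  bin 5: 9 + 6 = 15
  bin 6: 6 = 6
That uses only 6 ≤ 7, so 7 bins are enough.

Yes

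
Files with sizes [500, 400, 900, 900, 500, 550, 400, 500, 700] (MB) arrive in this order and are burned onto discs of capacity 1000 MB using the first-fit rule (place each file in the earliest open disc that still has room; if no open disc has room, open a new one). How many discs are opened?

  500 → disc 1 (new)  [load 500/1000]
  400 → disc 1  [load 900/1000]
  900 → disc 2 (new)  [load 900/1000]
  900 → disc 3 (new)  [load 900/1000]
  500 → disc 4 (new)  [load 500/1000]
  550 → disc 5 (new)  [load 550/1000]
  400 → disc 4  [load 900/1000]
  500 → disc 6 (new)  [load 500/1000]
  700 → disc 7 (new)  [load 700/1000]
7 discs opened.

7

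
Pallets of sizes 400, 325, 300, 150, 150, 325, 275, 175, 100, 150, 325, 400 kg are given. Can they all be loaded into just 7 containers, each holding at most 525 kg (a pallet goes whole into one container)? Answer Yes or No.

Yes

A valid assignment using 7 containers:
  container 1: 400 + 100 = 500
  container 2: 400 = 400
  container 3: 325 + 175 = 500
  container 4: 325 + 150 = 475
  container 5: 325 + 150 = 475
  container 6: 300 + 150 = 450
  container 7: 275 = 275
Every load is within 525 kg, so 7 containers suffice.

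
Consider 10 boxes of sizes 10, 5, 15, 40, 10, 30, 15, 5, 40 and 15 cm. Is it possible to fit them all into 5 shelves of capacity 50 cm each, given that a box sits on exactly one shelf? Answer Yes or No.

Yes

A valid assignment using 4 shelves:
  shelf 1: 40 + 10 = 50
  shelf 2: 40 + 10 = 50
  shelf 3: 30 + 15 + 5 = 50
  shelf 4: 15 + 15 + 5 = 35
That uses only 4 ≤ 5, so 5 shelves are enough.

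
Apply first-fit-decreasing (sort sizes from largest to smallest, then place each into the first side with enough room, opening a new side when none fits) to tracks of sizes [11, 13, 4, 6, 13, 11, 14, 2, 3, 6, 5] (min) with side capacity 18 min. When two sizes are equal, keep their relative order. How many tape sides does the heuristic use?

Sorted descending: 14, 13, 13, 11, 11, 6, 6, 5, 4, 3, 2.
  14 → side 1 (new)  [load 14/18]
  13 → side 2 (new)  [load 13/18]
  13 → side 3 (new)  [load 13/18]
  11 → side 4 (new)  [load 11/18]
  11 → side 5 (new)  [load 11/18]
  6 → side 4  [load 17/18]
  6 → side 5  [load 17/18]
  5 → side 2  [load 18/18]
  4 → side 1  [load 18/18]
  3 → side 3  [load 16/18]
  2 → side 3  [load 18/18]
5 tape sides opened.

5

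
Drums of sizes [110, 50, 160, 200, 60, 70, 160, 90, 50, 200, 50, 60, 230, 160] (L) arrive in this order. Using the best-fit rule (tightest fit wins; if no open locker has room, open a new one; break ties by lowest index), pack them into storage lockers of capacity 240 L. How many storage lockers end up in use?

  110 → locker 1 (new)  [load 110/240]
  50 → locker 1  [load 160/240]
  160 → locker 2 (new)  [load 160/240]
  200 → locker 3 (new)  [load 200/240]
  60 → locker 1  [load 220/240]
  70 → locker 2  [load 230/240]
  160 → locker 4 (new)  [load 160/240]
  90 → locker 5 (new)  [load 90/240]
  50 → locker 4  [load 210/240]
  200 → locker 6 (new)  [load 200/240]
  50 → locker 5  [load 140/240]
  60 → locker 5  [load 200/240]
  230 → locker 7 (new)  [load 230/240]
  160 → locker 8 (new)  [load 160/240]
8 storage lockers opened.

8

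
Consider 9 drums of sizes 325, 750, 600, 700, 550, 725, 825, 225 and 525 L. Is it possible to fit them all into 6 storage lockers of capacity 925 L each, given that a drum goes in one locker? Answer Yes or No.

Total = 5225 L; ⌈5225/925⌉ = 6.
7 drums each exceed half the capacity and cannot share a locker, forcing at least 7 storage lockers.
At least 7 storage lockers are required, but only 6 are allowed.

No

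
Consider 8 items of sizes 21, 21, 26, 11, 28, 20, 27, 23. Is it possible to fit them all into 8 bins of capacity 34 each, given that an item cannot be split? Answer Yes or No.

A valid assignment using 7 bins:
  bin 1: 28 = 28
  bin 2: 27 = 27
  bin 3: 26 = 26
  bin 4: 23 + 11 = 34
  bin 5: 21 = 21
  bin 6: 21 = 21
  bin 7: 20 = 20
That uses only 7 ≤ 8, so 8 bins are enough.

Yes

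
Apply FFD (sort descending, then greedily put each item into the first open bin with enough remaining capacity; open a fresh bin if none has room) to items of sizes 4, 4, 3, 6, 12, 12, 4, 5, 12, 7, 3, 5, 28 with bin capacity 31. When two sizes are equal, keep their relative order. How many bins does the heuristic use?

4

Sorted descending: 28, 12, 12, 12, 7, 6, 5, 5, 4, 4, 4, 3, 3.
  28 → bin 1 (new)  [load 28/31]
  12 → bin 2 (new)  [load 12/31]
  12 → bin 2  [load 24/31]
  12 → bin 3 (new)  [load 12/31]
  7 → bin 2  [load 31/31]
  6 → bin 3  [load 18/31]
  5 → bin 3  [load 23/31]
  5 → bin 3  [load 28/31]
  4 → bin 4 (new)  [load 4/31]
  4 → bin 4  [load 8/31]
  4 → bin 4  [load 12/31]
  3 → bin 1  [load 31/31]
  3 → bin 3  [load 31/31]
4 bins opened.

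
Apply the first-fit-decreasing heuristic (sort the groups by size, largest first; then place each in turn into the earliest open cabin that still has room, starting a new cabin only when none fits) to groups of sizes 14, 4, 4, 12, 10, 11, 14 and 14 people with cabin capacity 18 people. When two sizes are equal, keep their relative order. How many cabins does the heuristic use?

Sorted descending: 14, 14, 14, 12, 11, 10, 4, 4.
  14 → cabin 1 (new)  [load 14/18]
  14 → cabin 2 (new)  [load 14/18]
  14 → cabin 3 (new)  [load 14/18]
  12 → cabin 4 (new)  [load 12/18]
  11 → cabin 5 (new)  [load 11/18]
  10 → cabin 6 (new)  [load 10/18]
  4 → cabin 1  [load 18/18]
  4 → cabin 2  [load 18/18]
6 cabins opened.

6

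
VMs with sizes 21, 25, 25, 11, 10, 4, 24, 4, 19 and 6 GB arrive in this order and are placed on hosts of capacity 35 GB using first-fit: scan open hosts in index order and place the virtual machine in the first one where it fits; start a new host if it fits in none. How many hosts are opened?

5

  21 → host 1 (new)  [load 21/35]
  25 → host 2 (new)  [load 25/35]
  25 → host 3 (new)  [load 25/35]
  11 → host 1  [load 32/35]
  10 → host 2  [load 35/35]
  4 → host 3  [load 29/35]
  24 → host 4 (new)  [load 24/35]
  4 → host 3  [load 33/35]
  19 → host 5 (new)  [load 19/35]
  6 → host 4  [load 30/35]
5 hosts opened.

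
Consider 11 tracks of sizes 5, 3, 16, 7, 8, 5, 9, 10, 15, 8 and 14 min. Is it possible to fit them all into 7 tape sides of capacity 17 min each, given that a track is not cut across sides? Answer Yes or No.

A valid assignment using 7 tape sides:
  side 1: 16 = 16
  side 2: 15 = 15
  side 3: 14 + 3 = 17
  side 4: 10 + 7 = 17
  side 5: 9 + 8 = 17
  side 6: 8 + 5 = 13
  side 7: 5 = 5
Every load is within 17 min, so 7 tape sides suffice.

Yes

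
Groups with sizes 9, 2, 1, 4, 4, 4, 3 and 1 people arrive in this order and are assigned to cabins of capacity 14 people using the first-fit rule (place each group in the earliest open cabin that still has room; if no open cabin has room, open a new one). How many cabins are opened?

  9 → cabin 1 (new)  [load 9/14]
  2 → cabin 1  [load 11/14]
  1 → cabin 1  [load 12/14]
  4 → cabin 2 (new)  [load 4/14]
  4 → cabin 2  [load 8/14]
  4 → cabin 2  [load 12/14]
  3 → cabin 3 (new)  [load 3/14]
  1 → cabin 1  [load 13/14]
3 cabins opened.

3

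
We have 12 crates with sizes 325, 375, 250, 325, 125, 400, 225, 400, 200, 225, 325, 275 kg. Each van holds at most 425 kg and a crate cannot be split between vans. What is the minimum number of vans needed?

10

Total = 400 + 400 + 375 + 325 + 325 + 325 + 275 + 250 + 225 + 225 + 200 + 125 = 3450 kg.
Lower bound: ⌈3450/425⌉ = 9 vans.
Also, 10 crates each exceed 425/2 kg, and no two of those can share a van, so at least 10 vans are needed.
A packing using 10 vans:
  van 1: 400 = 400
  van 2: 400 = 400
  van 3: 375 = 375
  van 4: 325 = 325
  van 5: 325 = 325
  van 6: 325 = 325
  van 7: 275 + 125 = 400
  van 8: 250 = 250
  van 9: 225 + 200 = 425
  van 10: 225 = 225
This matches the lower bound, so 10 is optimal.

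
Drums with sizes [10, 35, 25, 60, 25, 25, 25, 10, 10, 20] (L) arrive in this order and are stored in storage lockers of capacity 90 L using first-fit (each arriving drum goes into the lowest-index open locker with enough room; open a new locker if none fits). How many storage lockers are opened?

  10 → locker 1 (new)  [load 10/90]
  35 → locker 1  [load 45/90]
  25 → locker 1  [load 70/90]
  60 → locker 2 (new)  [load 60/90]
  25 → locker 2  [load 85/90]
  25 → locker 3 (new)  [load 25/90]
  25 → locker 3  [load 50/90]
  10 → locker 1  [load 80/90]
  10 → locker 1  [load 90/90]
  20 → locker 3  [load 70/90]
3 storage lockers opened.

3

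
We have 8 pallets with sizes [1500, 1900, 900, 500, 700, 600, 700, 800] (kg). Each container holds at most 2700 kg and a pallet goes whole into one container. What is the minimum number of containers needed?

Total = 1900 + 1500 + 900 + 800 + 700 + 700 + 600 + 500 = 7600 kg.
Lower bound: ⌈7600/2700⌉ = 3 containers.
A packing using 3 containers:
  container 1: 1900 + 800 = 2700
  container 2: 1500 + 900 = 2400
  container 3: 700 + 700 + 600 + 500 = 2500
This matches the lower bound, so 3 is optimal.

3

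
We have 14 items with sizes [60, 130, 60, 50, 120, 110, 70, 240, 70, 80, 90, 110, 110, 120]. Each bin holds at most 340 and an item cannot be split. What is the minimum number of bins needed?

5

Total = 240 + 130 + 120 + 120 + 110 + 110 + 110 + 90 + 80 + 70 + 70 + 60 + 60 + 50 = 1420.
Lower bound: ⌈1420/340⌉ = 5 bins.
A packing using 5 bins:
  bin 1: 240 + 90 = 330
  bin 2: 130 + 120 + 80 = 330
  bin 3: 120 + 110 + 110 = 340
  bin 4: 110 + 70 + 70 + 60 = 310
  bin 5: 60 + 50 = 110
This matches the lower bound, so 5 is optimal.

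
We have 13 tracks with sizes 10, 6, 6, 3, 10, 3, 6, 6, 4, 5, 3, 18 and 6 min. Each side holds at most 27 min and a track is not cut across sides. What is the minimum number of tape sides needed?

Total = 18 + 10 + 10 + 6 + 6 + 6 + 6 + 6 + 5 + 4 + 3 + 3 + 3 = 86 min.
Lower bound: ⌈86/27⌉ = 4 tape sides.
A packing using 4 tape sides:
  side 1: 18 + 6 + 3 = 27
  side 2: 10 + 10 + 6 = 26
  side 3: 6 + 6 + 6 + 5 + 4 = 27
  side 4: 3 + 3 = 6
This matches the lower bound, so 4 is optimal.

4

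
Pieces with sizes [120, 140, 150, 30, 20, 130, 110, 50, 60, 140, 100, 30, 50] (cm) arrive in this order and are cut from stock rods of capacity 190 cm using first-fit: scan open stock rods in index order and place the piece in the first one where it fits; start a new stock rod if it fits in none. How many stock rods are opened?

  120 → stock rod 1 (new)  [load 120/190]
  140 → stock rod 2 (new)  [load 140/190]
  150 → stock rod 3 (new)  [load 150/190]
  30 → stock rod 1  [load 150/190]
  20 → stock rod 1  [load 170/190]
  130 → stock rod 4 (new)  [load 130/190]
  110 → stock rod 5 (new)  [load 110/190]
  50 → stock rod 2  [load 190/190]
  60 → stock rod 4  [load 190/190]
  140 → stock rod 6 (new)  [load 140/190]
  100 → stock rod 7 (new)  [load 100/190]
  30 → stock rod 3  [load 180/190]
  50 → stock rod 5  [load 160/190]
7 stock rods opened.

7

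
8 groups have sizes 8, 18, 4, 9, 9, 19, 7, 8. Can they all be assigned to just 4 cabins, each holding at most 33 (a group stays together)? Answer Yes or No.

A valid assignment using 3 cabins:
  cabin 1: 19 + 9 + 4 = 32
  cabin 2: 18 + 9 = 27
  cabin 3: 8 + 8 + 7 = 23
That uses only 3 ≤ 4, so 4 cabins are enough.

Yes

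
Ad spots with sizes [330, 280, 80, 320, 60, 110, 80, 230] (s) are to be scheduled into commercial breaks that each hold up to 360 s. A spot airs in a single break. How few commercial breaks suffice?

5

Total = 330 + 320 + 280 + 230 + 110 + 80 + 80 + 60 = 1490 s.
Lower bound: ⌈1490/360⌉ = 5 commercial breaks.
A packing using 5 commercial breaks:
  break 1: 330 = 330
  break 2: 320 = 320
  break 3: 280 + 80 = 360
  break 4: 230 + 110 = 340
  break 5: 80 + 60 = 140
This matches the lower bound, so 5 is optimal.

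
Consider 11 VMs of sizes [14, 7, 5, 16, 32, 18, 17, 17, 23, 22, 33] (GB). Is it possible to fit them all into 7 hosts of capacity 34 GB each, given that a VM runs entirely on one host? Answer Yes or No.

Yes

A valid assignment using 7 hosts:
  host 1: 33 = 33
  host 2: 32 = 32
  host 3: 23 + 7 = 30
  host 4: 22 + 5 = 27
  host 5: 18 + 16 = 34
  host 6: 17 + 17 = 34
  host 7: 14 = 14
Every load is within 34 GB, so 7 hosts suffice.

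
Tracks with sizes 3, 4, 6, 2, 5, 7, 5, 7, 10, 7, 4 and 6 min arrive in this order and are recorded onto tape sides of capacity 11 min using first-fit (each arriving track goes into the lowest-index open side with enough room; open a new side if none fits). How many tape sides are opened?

7

  3 → side 1 (new)  [load 3/11]
  4 → side 1  [load 7/11]
  6 → side 2 (new)  [load 6/11]
  2 → side 1  [load 9/11]
  5 → side 2  [load 11/11]
  7 → side 3 (new)  [load 7/11]
  5 → side 4 (new)  [load 5/11]
  7 → side 5 (new)  [load 7/11]
  10 → side 6 (new)  [load 10/11]
  7 → side 7 (new)  [load 7/11]
  4 → side 3  [load 11/11]
  6 → side 4  [load 11/11]
7 tape sides opened.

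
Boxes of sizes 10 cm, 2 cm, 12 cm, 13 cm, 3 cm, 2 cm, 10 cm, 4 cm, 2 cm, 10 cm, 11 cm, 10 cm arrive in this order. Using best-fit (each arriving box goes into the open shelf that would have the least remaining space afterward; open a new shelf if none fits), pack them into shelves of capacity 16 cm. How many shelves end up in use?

7

  10 → shelf 1 (new)  [load 10/16]
  2 → shelf 1  [load 12/16]
  12 → shelf 2 (new)  [load 12/16]
  13 → shelf 3 (new)  [load 13/16]
  3 → shelf 3  [load 16/16]
  2 → shelf 1  [load 14/16]
  10 → shelf 4 (new)  [load 10/16]
  4 → shelf 2  [load 16/16]
  2 → shelf 1  [load 16/16]
  10 → shelf 5 (new)  [load 10/16]
  11 → shelf 6 (new)  [load 11/16]
  10 → shelf 7 (new)  [load 10/16]
7 shelves opened.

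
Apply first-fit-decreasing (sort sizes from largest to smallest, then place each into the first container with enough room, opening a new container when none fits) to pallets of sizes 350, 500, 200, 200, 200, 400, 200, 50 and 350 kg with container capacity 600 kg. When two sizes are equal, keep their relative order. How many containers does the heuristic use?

Sorted descending: 500, 400, 350, 350, 200, 200, 200, 200, 50.
  500 → container 1 (new)  [load 500/600]
  400 → container 2 (new)  [load 400/600]
  350 → container 3 (new)  [load 350/600]
  350 → container 4 (new)  [load 350/600]
  200 → container 2  [load 600/600]
  200 → container 3  [load 550/600]
  200 → container 4  [load 550/600]
  200 → container 5 (new)  [load 200/600]
  50 → container 1  [load 550/600]
5 containers opened.

5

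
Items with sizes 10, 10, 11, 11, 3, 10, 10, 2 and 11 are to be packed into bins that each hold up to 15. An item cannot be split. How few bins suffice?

Total = 11 + 11 + 11 + 10 + 10 + 10 + 10 + 3 + 2 = 78.
Lower bound: ⌈78/15⌉ = 6 bins.
Also, 7 items each exceed 15/2, and no two of those can share a bin, so at least 7 bins are needed.
A packing using 7 bins:
  bin 1: 11 + 3 = 14
  bin 2: 11 + 2 = 13
  bin 3: 11 = 11
  bin 4: 10 = 10
  bin 5: 10 = 10
  bin 6: 10 = 10
  bin 7: 10 = 10
This matches the lower bound, so 7 is optimal.

7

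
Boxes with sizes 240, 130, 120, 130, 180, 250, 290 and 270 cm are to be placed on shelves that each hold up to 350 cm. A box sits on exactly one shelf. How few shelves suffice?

Total = 290 + 270 + 250 + 240 + 180 + 130 + 130 + 120 = 1610 cm.
Lower bound: ⌈1610/350⌉ = 5 shelves.
A packing using 6 shelves:
  shelf 1: 290 = 290
  shelf 2: 270 = 270
  shelf 3: 250 = 250
  shelf 4: 240 = 240
  shelf 5: 180 + 130 = 310
  shelf 6: 130 + 120 = 250
No arrangement into 5 shelves stays within capacity, so 6 is optimal.

6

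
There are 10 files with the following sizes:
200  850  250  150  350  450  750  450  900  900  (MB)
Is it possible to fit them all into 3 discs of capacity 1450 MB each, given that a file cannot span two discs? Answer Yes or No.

No

Total = 5250 MB; ⌈5250/1450⌉ = 4.
At least 4 discs are required, but only 3 are allowed.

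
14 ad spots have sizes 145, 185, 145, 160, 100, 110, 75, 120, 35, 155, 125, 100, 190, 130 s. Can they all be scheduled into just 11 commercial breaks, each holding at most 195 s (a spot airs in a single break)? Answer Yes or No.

Total = 1775 s; ⌈1775/195⌉ = 10.
12 ad spots each exceed half the capacity and cannot share a break, forcing at least 12 commercial breaks.
At least 12 commercial breaks are required, but only 11 are allowed.

No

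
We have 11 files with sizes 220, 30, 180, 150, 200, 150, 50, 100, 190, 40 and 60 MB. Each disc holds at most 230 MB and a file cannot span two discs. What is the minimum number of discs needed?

Total = 220 + 200 + 190 + 180 + 150 + 150 + 100 + 60 + 50 + 40 + 30 = 1370 MB.
Lower bound: ⌈1370/230⌉ = 6 discs.
A packing using 7 discs:
  disc 1: 220 = 220
  disc 2: 200 + 30 = 230
  disc 3: 190 + 40 = 230
  disc 4: 180 + 50 = 230
  disc 5: 150 + 60 = 210
  disc 6: 150 = 150
  disc 7: 100 = 100
No arrangement into 6 discs stays within capacity, so 7 is optimal.

7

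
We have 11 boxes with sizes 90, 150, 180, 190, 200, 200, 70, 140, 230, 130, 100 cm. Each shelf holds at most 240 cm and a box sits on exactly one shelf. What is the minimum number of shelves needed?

Total = 230 + 200 + 200 + 190 + 180 + 150 + 140 + 130 + 100 + 90 + 70 = 1680 cm.
Lower bound: ⌈1680/240⌉ = 7 shelves.
Also, 8 boxes each exceed 120 cm, and no two of those can share a shelf, so at least 8 shelves are needed.
A packing using 8 shelves:
  shelf 1: 230 = 230
  shelf 2: 200 = 200
  shelf 3: 200 = 200
  shelf 4: 190 = 190
  shelf 5: 180 = 180
  shelf 6: 150 + 90 = 240
  shelf 7: 140 + 100 = 240
  shelf 8: 130 + 70 = 200
This matches the lower bound, so 8 is optimal.

8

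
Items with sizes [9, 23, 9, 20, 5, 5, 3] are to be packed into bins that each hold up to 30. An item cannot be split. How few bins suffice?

Total = 23 + 20 + 9 + 9 + 5 + 5 + 3 = 74.
Lower bound: ⌈74/30⌉ = 3 bins.
A packing using 3 bins:
  bin 1: 23 + 5 = 28
  bin 2: 20 + 9 = 29
  bin 3: 9 + 5 + 3 = 17
This matches the lower bound, so 3 is optimal.

3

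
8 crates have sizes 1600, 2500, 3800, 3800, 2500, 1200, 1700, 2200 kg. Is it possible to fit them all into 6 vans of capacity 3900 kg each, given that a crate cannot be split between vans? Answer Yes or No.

A valid assignment using 6 vans:
  van 1: 3800 = 3800
  van 2: 3800 = 3800
  van 3: 2500 + 1200 = 3700
  van 4: 2500 = 2500
  van 5: 2200 + 1700 = 3900
  van 6: 1600 = 1600
Every load is within 3900 kg, so 6 vans suffice.

Yes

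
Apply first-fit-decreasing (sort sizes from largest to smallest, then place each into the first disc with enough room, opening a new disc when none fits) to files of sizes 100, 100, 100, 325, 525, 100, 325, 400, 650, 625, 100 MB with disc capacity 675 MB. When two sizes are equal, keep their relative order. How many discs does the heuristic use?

6

Sorted descending: 650, 625, 525, 400, 325, 325, 100, 100, 100, 100, 100.
  650 → disc 1 (new)  [load 650/675]
  625 → disc 2 (new)  [load 625/675]
  525 → disc 3 (new)  [load 525/675]
  400 → disc 4 (new)  [load 400/675]
  325 → disc 5 (new)  [load 325/675]
  325 → disc 5  [load 650/675]
  100 → disc 3  [load 625/675]
  100 → disc 4  [load 500/675]
  100 → disc 4  [load 600/675]
  100 → disc 6 (new)  [load 100/675]
  100 → disc 6  [load 200/675]
6 discs opened.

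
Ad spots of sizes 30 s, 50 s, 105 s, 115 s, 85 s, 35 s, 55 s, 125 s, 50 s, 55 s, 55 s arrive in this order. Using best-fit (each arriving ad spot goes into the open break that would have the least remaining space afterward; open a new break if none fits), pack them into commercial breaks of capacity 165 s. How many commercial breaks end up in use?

  30 → break 1 (new)  [load 30/165]
  50 → break 1  [load 80/165]
  105 → break 2 (new)  [load 105/165]
  115 → break 3 (new)  [load 115/165]
  85 → break 1  [load 165/165]
  35 → break 3  [load 150/165]
  55 → break 2  [load 160/165]
  125 → break 4 (new)  [load 125/165]
  50 → break 5 (new)  [load 50/165]
  55 → break 5  [load 105/165]
  55 → break 5  [load 160/165]
5 commercial breaks opened.

5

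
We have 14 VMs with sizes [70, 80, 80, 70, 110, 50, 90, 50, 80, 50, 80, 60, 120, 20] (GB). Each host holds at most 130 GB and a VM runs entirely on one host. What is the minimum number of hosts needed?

9

Total = 120 + 110 + 90 + 80 + 80 + 80 + 80 + 70 + 70 + 60 + 50 + 50 + 50 + 20 = 1010 GB.
Lower bound: ⌈1010/130⌉ = 8 hosts.
Also, 9 VMs each exceed 65 GB, and no two of those can share a host, so at least 9 hosts are needed.
A packing using 9 hosts:
  host 1: 120 = 120
  host 2: 110 + 20 = 130
  host 3: 90 = 90
  host 4: 80 + 50 = 130
  host 5: 80 + 50 = 130
  host 6: 80 + 50 = 130
  host 7: 80 = 80
  host 8: 70 + 60 = 130
  host 9: 70 = 70
This matches the lower bound, so 9 is optimal.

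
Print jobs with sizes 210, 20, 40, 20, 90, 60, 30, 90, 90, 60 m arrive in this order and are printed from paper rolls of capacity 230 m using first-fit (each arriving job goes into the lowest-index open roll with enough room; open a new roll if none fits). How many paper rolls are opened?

  210 → roll 1 (new)  [load 210/230]
  20 → roll 1  [load 230/230]
  40 → roll 2 (new)  [load 40/230]
  20 → roll 2  [load 60/230]
  90 → roll 2  [load 150/230]
  60 → roll 2  [load 210/230]
  30 → roll 3 (new)  [load 30/230]
  90 → roll 3  [load 120/230]
  90 → roll 3  [load 210/230]
  60 → roll 4 (new)  [load 60/230]
4 paper rolls opened.

4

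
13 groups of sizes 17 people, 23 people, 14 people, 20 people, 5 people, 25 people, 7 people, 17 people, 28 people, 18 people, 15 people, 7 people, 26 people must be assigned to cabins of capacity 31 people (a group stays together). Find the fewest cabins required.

9

Total = 28 + 26 + 25 + 23 + 20 + 18 + 17 + 17 + 15 + 14 + 7 + 7 + 5 = 222 people.
Lower bound: ⌈222/31⌉ = 8 cabins.
A packing using 9 cabins:
  cabin 1: 28 = 28
  cabin 2: 26 + 5 = 31
  cabin 3: 25 = 25
  cabin 4: 23 + 7 = 30
  cabin 5: 20 + 7 = 27
  cabin 6: 18 = 18
  cabin 7: 17 + 14 = 31
  cabin 8: 17 = 17
  cabin 9: 15 = 15
No arrangement into 8 cabins stays within capacity, so 9 is optimal.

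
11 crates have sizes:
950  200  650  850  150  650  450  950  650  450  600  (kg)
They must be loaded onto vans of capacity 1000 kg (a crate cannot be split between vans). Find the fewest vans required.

Total = 950 + 950 + 850 + 650 + 650 + 650 + 600 + 450 + 450 + 200 + 150 = 6550 kg.
Lower bound: ⌈6550/1000⌉ = 7 vans.
A packing using 8 vans:
  van 1: 950 = 950
  van 2: 950 = 950
  van 3: 850 + 150 = 1000
  van 4: 650 + 200 = 850
  van 5: 650 = 650
  van 6: 650 = 650
  van 7: 600 = 600
  van 8: 450 + 450 = 900
No arrangement into 7 vans stays within capacity, so 8 is optimal.

8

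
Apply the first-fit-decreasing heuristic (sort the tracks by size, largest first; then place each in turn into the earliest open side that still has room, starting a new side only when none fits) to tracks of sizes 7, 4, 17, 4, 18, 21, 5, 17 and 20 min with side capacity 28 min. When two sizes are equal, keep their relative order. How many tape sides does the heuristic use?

Sorted descending: 21, 20, 18, 17, 17, 7, 5, 4, 4.
  21 → side 1 (new)  [load 21/28]
  20 → side 2 (new)  [load 20/28]
  18 → side 3 (new)  [load 18/28]
  17 → side 4 (new)  [load 17/28]
  17 → side 5 (new)  [load 17/28]
  7 → side 1  [load 28/28]
  5 → side 2  [load 25/28]
  4 → side 3  [load 22/28]
  4 → side 3  [load 26/28]
5 tape sides opened.

5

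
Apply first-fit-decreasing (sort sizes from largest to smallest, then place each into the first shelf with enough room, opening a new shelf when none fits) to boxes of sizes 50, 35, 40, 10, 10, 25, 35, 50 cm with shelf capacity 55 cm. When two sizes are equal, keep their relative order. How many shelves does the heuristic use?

6

Sorted descending: 50, 50, 40, 35, 35, 25, 10, 10.
  50 → shelf 1 (new)  [load 50/55]
  50 → shelf 2 (new)  [load 50/55]
  40 → shelf 3 (new)  [load 40/55]
  35 → shelf 4 (new)  [load 35/55]
  35 → shelf 5 (new)  [load 35/55]
  25 → shelf 6 (new)  [load 25/55]
  10 → shelf 3  [load 50/55]
  10 → shelf 4  [load 45/55]
6 shelves opened.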